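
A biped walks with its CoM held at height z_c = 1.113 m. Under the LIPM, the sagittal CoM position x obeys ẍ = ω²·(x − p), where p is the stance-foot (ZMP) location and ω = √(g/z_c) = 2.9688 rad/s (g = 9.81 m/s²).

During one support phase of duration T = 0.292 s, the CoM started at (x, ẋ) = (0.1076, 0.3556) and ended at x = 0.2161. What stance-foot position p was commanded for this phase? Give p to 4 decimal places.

p = 0.1297

ωT = 2.9688·0.292 = 0.866890; cosh(ωT) = 1.399877, sinh(ωT) = 0.979621
x(T) = p + (x₀−p)·cosh(ωT) + (ẋ₀/ω)·sinh(ωT) ⇒ p·(1 − cosh) = x(T) − x₀·cosh − (ẋ₀/ω)·sinh
numerator   = 0.2161 − (0.1076)·1.399877 − (0.3556/2.9688)·0.979621 = -0.051865
denominator = 1 − 1.399877 = -0.399877
p = -0.051865 / -0.399877 = 0.1297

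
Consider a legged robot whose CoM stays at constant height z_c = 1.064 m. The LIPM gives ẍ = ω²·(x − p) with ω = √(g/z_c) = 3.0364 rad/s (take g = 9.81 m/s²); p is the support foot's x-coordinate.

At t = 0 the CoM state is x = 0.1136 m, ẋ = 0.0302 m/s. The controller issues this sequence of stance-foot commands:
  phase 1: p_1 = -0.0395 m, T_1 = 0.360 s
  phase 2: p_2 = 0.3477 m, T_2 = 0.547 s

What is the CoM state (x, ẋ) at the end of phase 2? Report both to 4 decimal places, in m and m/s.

phase 1: p=-0.0395, T=0.360, ωT=1.093104, cosh=1.659348, sinh=1.324173; start (x,ẋ)=(0.113600, 0.030200) → end (x,ẋ)=(0.227716, 0.665684)
phase 2: p=0.3477, T=0.547, ωT=1.660911, cosh=2.727035, sinh=2.537069; start (x,ẋ)=(0.227716, 0.665684) → end (x,ẋ)=(0.576714, 0.891043)

x = 0.5767, ẋ = 0.8910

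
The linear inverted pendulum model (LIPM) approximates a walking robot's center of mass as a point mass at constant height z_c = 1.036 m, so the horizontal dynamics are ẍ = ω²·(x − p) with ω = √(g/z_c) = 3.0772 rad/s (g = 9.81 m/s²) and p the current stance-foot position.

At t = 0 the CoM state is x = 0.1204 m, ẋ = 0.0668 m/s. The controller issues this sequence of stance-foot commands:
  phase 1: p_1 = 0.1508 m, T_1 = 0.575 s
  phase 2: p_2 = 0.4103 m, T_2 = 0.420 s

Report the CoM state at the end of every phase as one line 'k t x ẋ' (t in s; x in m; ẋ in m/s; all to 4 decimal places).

phase 1: p=0.1508, T=0.575, ωT=1.769390, cosh=3.018855, sinh=2.848418; start (x,ẋ)=(0.120400, 0.066800) → end (x,ẋ)=(0.120860, -0.064801)
phase 2: p=0.4103, T=0.420, ωT=1.292424, cosh=1.958104, sinh=1.683499; start (x,ẋ)=(0.120860, -0.064801) → end (x,ẋ)=(-0.191905, -1.626319)

1 0.5750 0.1209 -0.0648
2 0.9950 -0.1919 -1.6263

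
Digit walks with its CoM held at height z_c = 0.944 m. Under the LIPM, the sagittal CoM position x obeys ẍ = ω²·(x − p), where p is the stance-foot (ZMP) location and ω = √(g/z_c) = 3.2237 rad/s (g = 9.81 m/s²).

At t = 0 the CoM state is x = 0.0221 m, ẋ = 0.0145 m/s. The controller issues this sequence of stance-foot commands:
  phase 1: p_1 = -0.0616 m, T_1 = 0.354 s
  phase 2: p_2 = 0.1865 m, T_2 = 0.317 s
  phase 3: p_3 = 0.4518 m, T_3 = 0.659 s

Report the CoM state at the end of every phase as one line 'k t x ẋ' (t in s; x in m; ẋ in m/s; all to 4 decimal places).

1 0.3540 0.0891 0.4043
2 0.6710 0.1853 0.2547
3 1.3300 -0.3533 -2.4624

phase 1: p=-0.0616, T=0.354, ωT=1.141190, cosh=1.724965, sinh=1.405526; start (x,ẋ)=(0.022100, 0.014500) → end (x,ẋ)=(0.089102, 0.404256)
phase 2: p=0.1865, T=0.317, ωT=1.021913, cosh=1.569205, sinh=1.209299; start (x,ẋ)=(0.089102, 0.404256) → end (x,ẋ)=(0.185310, 0.254661)
phase 3: p=0.4518, T=0.659, ωT=2.124418, cosh=4.243765, sinh=4.124263; start (x,ẋ)=(0.185310, 0.254661) → end (x,ẋ)=(-0.353321, -2.462373)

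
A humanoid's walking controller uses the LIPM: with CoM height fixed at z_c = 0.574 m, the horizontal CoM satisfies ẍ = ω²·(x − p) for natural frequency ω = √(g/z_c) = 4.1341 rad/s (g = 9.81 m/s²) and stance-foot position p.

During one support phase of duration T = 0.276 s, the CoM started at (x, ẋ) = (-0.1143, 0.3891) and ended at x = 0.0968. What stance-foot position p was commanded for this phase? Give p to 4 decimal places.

ωT = 4.1341·0.276 = 1.141012; cosh(ωT) = 1.724714, sinh(ωT) = 1.405219
x(T) = p + (x₀−p)·cosh(ωT) + (ẋ₀/ω)·sinh(ωT) ⇒ p·(1 − cosh) = x(T) − x₀·cosh − (ẋ₀/ω)·sinh
numerator   = 0.0968 − (-0.1143)·1.724714 − (0.3891/4.1341)·1.405219 = 0.161676
denominator = 1 − 1.724714 = -0.724714
p = 0.161676 / -0.724714 = -0.2231

p = -0.2231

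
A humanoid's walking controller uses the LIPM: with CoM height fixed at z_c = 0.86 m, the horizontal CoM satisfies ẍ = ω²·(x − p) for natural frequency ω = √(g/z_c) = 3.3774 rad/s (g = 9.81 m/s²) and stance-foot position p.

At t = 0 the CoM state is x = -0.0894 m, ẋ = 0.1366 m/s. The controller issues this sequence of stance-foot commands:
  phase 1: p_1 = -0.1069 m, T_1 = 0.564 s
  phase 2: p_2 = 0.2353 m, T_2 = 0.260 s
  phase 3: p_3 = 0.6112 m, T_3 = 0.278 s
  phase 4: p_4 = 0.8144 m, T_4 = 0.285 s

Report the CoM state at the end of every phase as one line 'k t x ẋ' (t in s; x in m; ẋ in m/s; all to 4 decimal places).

1 0.5640 0.0860 0.6632
2 0.8240 0.2202 0.4339
3 1.1020 0.1739 -0.7907
4 1.3870 -0.4082 -3.6052

phase 1: p=-0.1069, T=0.564, ωT=1.904854, cosh=3.433634, sinh=3.284790; start (x,ẋ)=(-0.089400, 0.136600) → end (x,ẋ)=(0.086043, 0.663180)
phase 2: p=0.2353, T=0.260, ωT=0.878124, cosh=1.410971, sinh=0.995410; start (x,ẋ)=(0.086043, 0.663180) → end (x,ẋ)=(0.220159, 0.433942)
phase 3: p=0.6112, T=0.278, ωT=0.938917, cosh=1.474131, sinh=1.083080; start (x,ẋ)=(0.220159, 0.433942) → end (x,ẋ)=(0.173913, -0.790737)
phase 4: p=0.8144, T=0.285, ωT=0.962559, cosh=1.500151, sinh=1.118237; start (x,ẋ)=(0.173913, -0.790737) → end (x,ẋ)=(-0.408235, -3.605173)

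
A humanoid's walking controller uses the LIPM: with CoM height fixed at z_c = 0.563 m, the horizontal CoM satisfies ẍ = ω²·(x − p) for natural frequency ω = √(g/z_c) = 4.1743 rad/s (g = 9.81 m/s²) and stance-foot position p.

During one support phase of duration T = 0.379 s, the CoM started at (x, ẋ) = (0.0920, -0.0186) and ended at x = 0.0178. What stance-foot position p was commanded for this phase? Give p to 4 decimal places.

ωT = 4.1743·0.379 = 1.582060; cosh(ωT) = 2.535259, sinh(ωT) = 2.329707
x(T) = p + (x₀−p)·cosh(ωT) + (ẋ₀/ω)·sinh(ωT) ⇒ p·(1 − cosh) = x(T) − x₀·cosh − (ẋ₀/ω)·sinh
numerator   = 0.0178 − (0.0920)·2.535259 − (-0.0186/4.1743)·2.329707 = -0.205063
denominator = 1 − 2.535259 = -1.535259
p = -0.205063 / -1.535259 = 0.1336

p = 0.1336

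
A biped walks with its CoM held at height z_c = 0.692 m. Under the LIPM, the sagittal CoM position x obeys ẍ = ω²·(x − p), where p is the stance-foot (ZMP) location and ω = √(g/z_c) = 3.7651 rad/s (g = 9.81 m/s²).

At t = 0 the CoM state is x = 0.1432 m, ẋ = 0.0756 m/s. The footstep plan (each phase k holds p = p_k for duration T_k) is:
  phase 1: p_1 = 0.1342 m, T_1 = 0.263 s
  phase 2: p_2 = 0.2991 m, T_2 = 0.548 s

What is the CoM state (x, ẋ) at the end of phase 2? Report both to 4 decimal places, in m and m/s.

x = -0.0526, ẋ = -1.2432

phase 1: p=0.1342, T=0.263, ωT=0.990221, cosh=1.531662, sinh=1.160168; start (x,ẋ)=(0.143200, 0.075600) → end (x,ẋ)=(0.171280, 0.155107)
phase 2: p=0.2991, T=0.548, ωT=2.063275, cosh=3.999372, sinh=3.872334; start (x,ẋ)=(0.171280, 0.155107) → end (x,ẋ)=(-0.052574, -1.243248)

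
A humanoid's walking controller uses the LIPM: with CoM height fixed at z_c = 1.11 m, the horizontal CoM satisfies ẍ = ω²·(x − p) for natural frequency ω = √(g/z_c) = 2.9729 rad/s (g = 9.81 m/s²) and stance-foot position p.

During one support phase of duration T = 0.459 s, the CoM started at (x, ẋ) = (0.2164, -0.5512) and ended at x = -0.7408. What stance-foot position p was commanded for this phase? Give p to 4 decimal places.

ωT = 2.9729·0.459 = 1.364561; cosh(ωT) = 2.084749, sinh(ωT) = 1.829256
x(T) = p + (x₀−p)·cosh(ωT) + (ẋ₀/ω)·sinh(ωT) ⇒ p·(1 − cosh) = x(T) − x₀·cosh − (ẋ₀/ω)·sinh
numerator   = -0.7408 − (0.2164)·2.084749 − (-0.5512/2.9729)·1.829256 = -0.852781
denominator = 1 − 2.084749 = -1.084749
p = -0.852781 / -1.084749 = 0.7862

p = 0.7862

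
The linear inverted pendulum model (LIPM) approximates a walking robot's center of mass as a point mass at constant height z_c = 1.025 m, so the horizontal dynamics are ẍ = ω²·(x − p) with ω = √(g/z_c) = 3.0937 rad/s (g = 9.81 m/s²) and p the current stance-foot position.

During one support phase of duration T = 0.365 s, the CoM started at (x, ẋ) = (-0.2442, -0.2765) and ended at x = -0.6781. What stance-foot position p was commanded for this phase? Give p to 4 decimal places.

ωT = 3.0937·0.365 = 1.129201; cosh(ωT) = 1.708237, sinh(ωT) = 1.384945
x(T) = p + (x₀−p)·cosh(ωT) + (ẋ₀/ω)·sinh(ωT) ⇒ p·(1 − cosh) = x(T) − x₀·cosh − (ẋ₀/ω)·sinh
numerator   = -0.6781 − (-0.2442)·1.708237 − (-0.2765/3.0937)·1.384945 = -0.137169
denominator = 1 − 1.708237 = -0.708237
p = -0.137169 / -0.708237 = 0.1937

p = 0.1937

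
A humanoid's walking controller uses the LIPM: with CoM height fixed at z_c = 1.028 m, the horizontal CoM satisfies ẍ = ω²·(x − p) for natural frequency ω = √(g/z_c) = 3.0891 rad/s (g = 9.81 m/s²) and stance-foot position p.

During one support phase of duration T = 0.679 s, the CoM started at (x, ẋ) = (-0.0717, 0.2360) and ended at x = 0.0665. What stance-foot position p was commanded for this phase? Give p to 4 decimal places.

p = -0.0180

ωT = 3.0891·0.679 = 2.097499; cosh(ωT) = 4.134267, sinh(ωT) = 4.011504
x(T) = p + (x₀−p)·cosh(ωT) + (ẋ₀/ω)·sinh(ωT) ⇒ p·(1 − cosh) = x(T) − x₀·cosh − (ẋ₀/ω)·sinh
numerator   = 0.0665 − (-0.0717)·4.134267 − (0.2360/3.0891)·4.011504 = 0.056457
denominator = 1 − 4.134267 = -3.134267
p = 0.056457 / -3.134267 = -0.0180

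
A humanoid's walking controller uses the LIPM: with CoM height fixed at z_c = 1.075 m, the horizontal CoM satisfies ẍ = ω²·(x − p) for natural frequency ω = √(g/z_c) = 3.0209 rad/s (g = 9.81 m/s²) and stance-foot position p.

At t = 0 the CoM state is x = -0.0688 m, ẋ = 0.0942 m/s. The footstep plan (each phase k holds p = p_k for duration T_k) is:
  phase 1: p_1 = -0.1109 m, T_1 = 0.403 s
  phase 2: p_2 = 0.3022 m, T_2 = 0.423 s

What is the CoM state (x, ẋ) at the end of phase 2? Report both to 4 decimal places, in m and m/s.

x = -0.0519, ẋ = -0.7247

phase 1: p=-0.1109, T=0.403, ωT=1.217423, cosh=1.837231, sinh=1.541239; start (x,ẋ)=(-0.068800, 0.094200) → end (x,ẋ)=(0.014507, 0.369082)
phase 2: p=0.3022, T=0.423, ωT=1.277841, cosh=1.933760, sinh=1.655122; start (x,ẋ)=(0.014507, 0.369082) → end (x,ẋ)=(-0.051912, -0.724735)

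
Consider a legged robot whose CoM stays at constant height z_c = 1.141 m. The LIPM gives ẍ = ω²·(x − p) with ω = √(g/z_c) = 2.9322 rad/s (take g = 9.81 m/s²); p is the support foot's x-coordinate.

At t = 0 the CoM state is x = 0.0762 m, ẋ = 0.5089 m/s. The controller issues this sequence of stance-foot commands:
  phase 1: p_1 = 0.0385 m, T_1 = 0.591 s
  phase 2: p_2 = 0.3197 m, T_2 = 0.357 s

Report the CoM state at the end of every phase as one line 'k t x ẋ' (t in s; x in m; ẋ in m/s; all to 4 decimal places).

1 0.5910 0.6241 1.7874
2 0.9480 1.5678 3.9738

phase 1: p=0.0385, T=0.591, ωT=1.732930, cosh=2.916986, sinh=2.740220; start (x,ẋ)=(0.076200, 0.508900) → end (x,ẋ)=(0.624051, 1.787369)
phase 2: p=0.3197, T=0.357, ωT=1.046795, cosh=1.599785, sinh=1.248724; start (x,ẋ)=(0.624051, 1.787369) → end (x,ẋ)=(1.567776, 3.973789)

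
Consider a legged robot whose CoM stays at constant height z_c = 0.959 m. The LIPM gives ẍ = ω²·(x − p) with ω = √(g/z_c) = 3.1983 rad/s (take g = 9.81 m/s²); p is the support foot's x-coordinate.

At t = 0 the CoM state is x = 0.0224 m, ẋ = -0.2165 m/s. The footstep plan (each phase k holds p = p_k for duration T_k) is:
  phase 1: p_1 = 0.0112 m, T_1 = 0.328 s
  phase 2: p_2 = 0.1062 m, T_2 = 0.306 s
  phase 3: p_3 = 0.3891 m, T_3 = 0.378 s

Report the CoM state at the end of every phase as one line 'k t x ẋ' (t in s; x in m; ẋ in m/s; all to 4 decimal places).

1 0.3280 -0.0556 -0.3021
2 0.6340 -0.2474 -1.0501
3 1.0120 -1.2730 -5.0217

phase 1: p=0.0112, T=0.328, ωT=1.049042, cosh=1.602594, sinh=1.252321; start (x,ẋ)=(0.022400, -0.216500) → end (x,ẋ)=(-0.055623, -0.302102)
phase 2: p=0.1062, T=0.306, ωT=0.978680, cosh=1.518374, sinh=1.142567; start (x,ẋ)=(-0.055623, -0.302102) → end (x,ẋ)=(-0.247432, -1.050051)
phase 3: p=0.3891, T=0.378, ωT=1.208957, cosh=1.824249, sinh=1.525741; start (x,ẋ)=(-0.247432, -1.050051) → end (x,ẋ)=(-1.273017, -5.021689)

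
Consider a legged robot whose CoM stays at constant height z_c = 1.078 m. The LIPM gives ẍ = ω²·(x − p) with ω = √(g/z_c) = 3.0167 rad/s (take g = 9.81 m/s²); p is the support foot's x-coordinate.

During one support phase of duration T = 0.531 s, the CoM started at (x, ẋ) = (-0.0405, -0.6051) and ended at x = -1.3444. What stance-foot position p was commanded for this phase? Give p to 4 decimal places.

p = 0.4819

ωT = 3.0167·0.531 = 1.601868; cosh(ωT) = 2.581906, sinh(ωT) = 2.380386
x(T) = p + (x₀−p)·cosh(ωT) + (ẋ₀/ω)·sinh(ωT) ⇒ p·(1 − cosh) = x(T) − x₀·cosh − (ẋ₀/ω)·sinh
numerator   = -1.3444 − (-0.0405)·2.581906 − (-0.6051/3.0167)·2.380386 = -0.762367
denominator = 1 − 2.581906 = -1.581906
p = -0.762367 / -1.581906 = 0.4819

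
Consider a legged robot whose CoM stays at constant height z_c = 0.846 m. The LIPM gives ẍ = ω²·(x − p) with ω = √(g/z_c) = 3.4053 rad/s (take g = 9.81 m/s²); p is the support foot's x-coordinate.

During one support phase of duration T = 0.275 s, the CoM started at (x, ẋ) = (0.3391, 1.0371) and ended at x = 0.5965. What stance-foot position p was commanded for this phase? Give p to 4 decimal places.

ωT = 3.4053·0.275 = 0.936458; cosh(ωT) = 1.471471, sinh(ωT) = 1.079457
x(T) = p + (x₀−p)·cosh(ωT) + (ẋ₀/ω)·sinh(ωT) ⇒ p·(1 − cosh) = x(T) − x₀·cosh − (ẋ₀/ω)·sinh
numerator   = 0.5965 − (0.3391)·1.471471 − (1.0371/3.4053)·1.079457 = -0.231230
denominator = 1 − 1.471471 = -0.471471
p = -0.231230 / -0.471471 = 0.4904

p = 0.4904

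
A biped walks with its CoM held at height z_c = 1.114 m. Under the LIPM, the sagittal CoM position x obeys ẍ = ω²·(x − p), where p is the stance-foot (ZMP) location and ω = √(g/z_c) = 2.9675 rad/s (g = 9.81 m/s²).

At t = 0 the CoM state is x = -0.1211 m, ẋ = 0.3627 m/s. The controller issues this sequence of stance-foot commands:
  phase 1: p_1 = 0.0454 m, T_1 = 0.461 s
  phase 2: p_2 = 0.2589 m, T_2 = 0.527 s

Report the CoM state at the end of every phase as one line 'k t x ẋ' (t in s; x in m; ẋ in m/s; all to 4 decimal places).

1 0.4610 -0.0783 -0.1489
2 0.9880 -0.6965 -2.6568

phase 1: p=0.0454, T=0.461, ωT=1.368017, cosh=2.091084, sinh=1.836473; start (x,ẋ)=(-0.121100, 0.362700) → end (x,ẋ)=(-0.078304, -0.148944)
phase 2: p=0.2589, T=0.527, ωT=1.563872, cosh=2.493305, sinh=2.283981; start (x,ẋ)=(-0.078304, -0.148944) → end (x,ẋ)=(-0.696490, -2.656837)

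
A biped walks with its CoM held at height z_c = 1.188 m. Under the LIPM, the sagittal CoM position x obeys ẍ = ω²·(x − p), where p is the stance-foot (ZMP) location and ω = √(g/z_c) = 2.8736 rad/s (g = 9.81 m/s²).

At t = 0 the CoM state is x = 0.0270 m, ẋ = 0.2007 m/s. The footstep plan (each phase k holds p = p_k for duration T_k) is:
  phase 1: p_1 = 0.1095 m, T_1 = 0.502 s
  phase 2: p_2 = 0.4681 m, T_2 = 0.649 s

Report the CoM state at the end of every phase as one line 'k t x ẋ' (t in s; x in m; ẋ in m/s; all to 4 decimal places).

phase 1: p=0.1095, T=0.502, ωT=1.442547, cosh=2.233893, sinh=1.997568; start (x,ẋ)=(0.027000, 0.200700) → end (x,ẋ)=(0.064719, -0.025225)
phase 2: p=0.4681, T=0.649, ωT=1.864966, cosh=3.305310, sinh=3.150409; start (x,ẋ)=(0.064719, -0.025225) → end (x,ẋ)=(-0.892853, -3.735187)

1 0.5020 0.0647 -0.0252
2 1.1510 -0.8929 -3.7352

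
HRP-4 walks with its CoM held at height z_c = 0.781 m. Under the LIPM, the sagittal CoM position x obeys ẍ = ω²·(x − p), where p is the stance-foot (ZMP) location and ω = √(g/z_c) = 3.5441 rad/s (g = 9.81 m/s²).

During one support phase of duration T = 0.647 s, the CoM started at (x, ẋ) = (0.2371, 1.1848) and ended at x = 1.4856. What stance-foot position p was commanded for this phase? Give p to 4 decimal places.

ωT = 3.5441·0.647 = 2.293033; cosh(ωT) = 5.002945, sinh(ωT) = 4.901986
x(T) = p + (x₀−p)·cosh(ωT) + (ẋ₀/ω)·sinh(ωT) ⇒ p·(1 − cosh) = x(T) − x₀·cosh − (ẋ₀/ω)·sinh
numerator   = 1.4856 − (0.2371)·5.002945 − (1.1848/3.5441)·4.901986 = -1.339342
denominator = 1 − 5.002945 = -4.002945
p = -1.339342 / -4.002945 = 0.3346

p = 0.3346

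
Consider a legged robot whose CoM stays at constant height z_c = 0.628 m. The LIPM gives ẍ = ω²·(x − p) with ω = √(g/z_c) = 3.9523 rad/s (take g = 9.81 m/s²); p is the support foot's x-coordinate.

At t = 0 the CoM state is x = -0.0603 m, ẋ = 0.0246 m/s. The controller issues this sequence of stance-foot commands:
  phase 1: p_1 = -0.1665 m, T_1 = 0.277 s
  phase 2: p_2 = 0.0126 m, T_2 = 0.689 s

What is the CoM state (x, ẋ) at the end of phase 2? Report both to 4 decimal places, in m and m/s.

phase 1: p=-0.1665, T=0.277, ωT=1.094787, cosh=1.661579, sinh=1.326968; start (x,ẋ)=(-0.060300, 0.024600) → end (x,ẋ)=(0.018219, 0.597849)
phase 2: p=0.0126, T=0.689, ωT=2.723135, cosh=7.646826, sinh=7.581157; start (x,ẋ)=(0.018219, 0.597849) → end (x,ẋ)=(1.202339, 4.740006)

x = 1.2023, ẋ = 4.7400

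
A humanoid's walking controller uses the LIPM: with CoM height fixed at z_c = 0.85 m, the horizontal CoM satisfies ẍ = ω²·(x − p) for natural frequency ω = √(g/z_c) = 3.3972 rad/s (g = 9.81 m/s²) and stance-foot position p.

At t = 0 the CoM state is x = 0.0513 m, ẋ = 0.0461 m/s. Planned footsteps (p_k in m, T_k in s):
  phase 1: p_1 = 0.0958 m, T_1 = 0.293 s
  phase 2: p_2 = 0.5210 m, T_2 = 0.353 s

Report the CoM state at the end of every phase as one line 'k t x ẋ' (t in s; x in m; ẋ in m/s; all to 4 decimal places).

phase 1: p=0.0958, T=0.293, ωT=0.995380, cosh=1.537667, sinh=1.168084; start (x,ẋ)=(0.051300, 0.046100) → end (x,ẋ)=(0.043225, -0.105699)
phase 2: p=0.5210, T=0.353, ωT=1.199212, cosh=1.809466, sinh=1.508034; start (x,ẋ)=(0.043225, -0.105699) → end (x,ẋ)=(-0.390439, -2.638947)

1 0.2930 0.0432 -0.1057
2 0.6460 -0.3904 -2.6389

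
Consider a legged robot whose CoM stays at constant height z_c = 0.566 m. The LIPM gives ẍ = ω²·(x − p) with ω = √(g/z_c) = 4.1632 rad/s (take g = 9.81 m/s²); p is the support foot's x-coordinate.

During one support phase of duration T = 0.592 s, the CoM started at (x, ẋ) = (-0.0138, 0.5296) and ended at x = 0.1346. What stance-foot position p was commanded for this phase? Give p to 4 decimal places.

p = 0.1069

ωT = 4.1632·0.592 = 2.464614; cosh(ωT) = 5.921994, sinh(ωT) = 5.836953
x(T) = p + (x₀−p)·cosh(ωT) + (ẋ₀/ω)·sinh(ωT) ⇒ p·(1 − cosh) = x(T) − x₀·cosh − (ẋ₀/ω)·sinh
numerator   = 0.1346 − (-0.0138)·5.921994 − (0.5296/4.1632)·5.836953 = -0.526194
denominator = 1 − 5.921994 = -4.921994
p = -0.526194 / -4.921994 = 0.1069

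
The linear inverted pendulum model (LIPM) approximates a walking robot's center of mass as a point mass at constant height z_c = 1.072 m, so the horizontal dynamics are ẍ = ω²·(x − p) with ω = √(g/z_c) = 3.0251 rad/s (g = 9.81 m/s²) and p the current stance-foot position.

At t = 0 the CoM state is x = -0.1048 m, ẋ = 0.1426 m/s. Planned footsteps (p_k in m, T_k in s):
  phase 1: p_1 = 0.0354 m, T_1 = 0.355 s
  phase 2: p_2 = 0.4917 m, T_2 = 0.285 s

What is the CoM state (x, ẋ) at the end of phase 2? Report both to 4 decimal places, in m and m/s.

x = -0.4810, ẋ = -2.2779

phase 1: p=0.0354, T=0.355, ωT=1.073910, cosh=1.634236, sinh=1.292566; start (x,ẋ)=(-0.104800, 0.142600) → end (x,ẋ)=(-0.132790, -0.315160)
phase 2: p=0.4917, T=0.285, ωT=0.862153, cosh=1.395254, sinh=0.973002; start (x,ẋ)=(-0.132790, -0.315160) → end (x,ẋ)=(-0.480990, -2.277868)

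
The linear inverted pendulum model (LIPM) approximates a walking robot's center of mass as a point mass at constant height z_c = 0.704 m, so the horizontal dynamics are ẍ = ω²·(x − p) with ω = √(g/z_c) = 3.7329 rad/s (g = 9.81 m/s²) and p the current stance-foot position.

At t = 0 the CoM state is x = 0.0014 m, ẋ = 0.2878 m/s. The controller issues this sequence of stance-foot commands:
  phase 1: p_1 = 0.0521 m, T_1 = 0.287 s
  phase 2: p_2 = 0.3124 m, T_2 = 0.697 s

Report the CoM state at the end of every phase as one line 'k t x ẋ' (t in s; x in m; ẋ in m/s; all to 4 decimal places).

phase 1: p=0.0521, T=0.287, ωT=1.071342, cosh=1.630922, sinh=1.288374; start (x,ẋ)=(0.001400, 0.287800) → end (x,ẋ)=(0.068744, 0.225544)
phase 2: p=0.3124, T=0.697, ωT=2.601831, cosh=6.781277, sinh=6.707140; start (x,ẋ)=(0.068744, 0.225544) → end (x,ẋ)=(-0.934652, -4.570967)

1 0.2870 0.0687 0.2255
2 0.9840 -0.9347 -4.5710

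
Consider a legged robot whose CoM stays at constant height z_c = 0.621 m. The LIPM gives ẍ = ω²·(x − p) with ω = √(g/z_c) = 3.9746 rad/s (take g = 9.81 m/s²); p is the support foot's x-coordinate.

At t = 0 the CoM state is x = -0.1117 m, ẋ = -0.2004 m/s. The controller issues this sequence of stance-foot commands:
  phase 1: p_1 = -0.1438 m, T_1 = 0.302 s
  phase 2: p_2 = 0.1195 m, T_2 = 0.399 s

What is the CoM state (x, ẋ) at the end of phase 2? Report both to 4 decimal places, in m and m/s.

phase 1: p=-0.1438, T=0.302, ωT=1.200329, cosh=1.811153, sinh=1.510058; start (x,ẋ)=(-0.111700, -0.200400) → end (x,ẋ)=(-0.161799, -0.170295)
phase 2: p=0.1195, T=0.399, ωT=1.585865, cosh=2.544143, sinh=2.339373; start (x,ẋ)=(-0.161799, -0.170295) → end (x,ẋ)=(-0.696398, -3.048796)

x = -0.6964, ẋ = -3.0488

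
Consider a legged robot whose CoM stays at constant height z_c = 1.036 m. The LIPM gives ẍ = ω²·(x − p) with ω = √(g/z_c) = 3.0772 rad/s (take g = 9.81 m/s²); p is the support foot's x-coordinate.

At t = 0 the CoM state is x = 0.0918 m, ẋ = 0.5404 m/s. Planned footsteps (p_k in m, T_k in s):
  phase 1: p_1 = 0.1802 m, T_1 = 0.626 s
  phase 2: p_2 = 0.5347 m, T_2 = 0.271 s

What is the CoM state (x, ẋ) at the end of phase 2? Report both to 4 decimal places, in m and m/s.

x = 0.7304, ẋ = 1.1275

phase 1: p=0.1802, T=0.626, ωT=1.926327, cosh=3.504968, sinh=3.359285; start (x,ẋ)=(0.091800, 0.540400) → end (x,ẋ)=(0.460299, 0.980277)
phase 2: p=0.5347, T=0.271, ωT=0.833921, cosh=1.368336, sinh=0.933993; start (x,ẋ)=(0.460299, 0.980277) → end (x,ẋ)=(0.730428, 1.127513)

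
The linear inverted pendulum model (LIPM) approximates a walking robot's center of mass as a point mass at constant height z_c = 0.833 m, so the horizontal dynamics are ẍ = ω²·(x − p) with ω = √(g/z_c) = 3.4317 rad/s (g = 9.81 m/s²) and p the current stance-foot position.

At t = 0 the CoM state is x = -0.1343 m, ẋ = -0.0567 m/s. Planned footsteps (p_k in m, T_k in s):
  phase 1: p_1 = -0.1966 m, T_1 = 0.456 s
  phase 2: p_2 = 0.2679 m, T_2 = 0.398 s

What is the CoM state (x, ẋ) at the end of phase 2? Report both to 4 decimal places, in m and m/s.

phase 1: p=-0.1966, T=0.456, ωT=1.564855, cosh=2.495550, sinh=2.286432; start (x,ẋ)=(-0.134300, -0.056700) → end (x,ẋ)=(-0.078905, 0.347330)
phase 2: p=0.2679, T=0.398, ωT=1.365817, cosh=2.087047, sinh=1.831875; start (x,ẋ)=(-0.078905, 0.347330) → end (x,ẋ)=(-0.270490, -1.455274)

x = -0.2705, ẋ = -1.4553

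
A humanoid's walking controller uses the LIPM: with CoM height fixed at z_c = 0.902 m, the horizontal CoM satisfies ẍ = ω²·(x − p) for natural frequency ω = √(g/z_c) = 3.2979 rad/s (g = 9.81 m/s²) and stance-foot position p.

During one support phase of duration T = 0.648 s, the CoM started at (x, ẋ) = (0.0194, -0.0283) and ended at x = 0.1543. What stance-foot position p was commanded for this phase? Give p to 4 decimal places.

p = -0.0324

ωT = 3.2979·0.648 = 2.137039; cosh(ωT) = 4.296157, sinh(ωT) = 4.178153
x(T) = p + (x₀−p)·cosh(ωT) + (ẋ₀/ω)·sinh(ωT) ⇒ p·(1 − cosh) = x(T) − x₀·cosh − (ẋ₀/ω)·sinh
numerator   = 0.1543 − (0.0194)·4.296157 − (-0.0283/3.2979)·4.178153 = 0.106808
denominator = 1 − 4.296157 = -3.296157
p = 0.106808 / -3.296157 = -0.0324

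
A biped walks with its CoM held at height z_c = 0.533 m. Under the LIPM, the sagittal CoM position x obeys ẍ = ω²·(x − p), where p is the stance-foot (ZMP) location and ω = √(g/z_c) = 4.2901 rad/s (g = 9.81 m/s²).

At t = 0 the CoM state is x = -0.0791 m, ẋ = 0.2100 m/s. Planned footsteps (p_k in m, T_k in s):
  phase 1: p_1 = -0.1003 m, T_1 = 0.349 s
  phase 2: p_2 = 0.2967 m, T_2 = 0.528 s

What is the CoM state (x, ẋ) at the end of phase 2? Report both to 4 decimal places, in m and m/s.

x = -0.1263, ẋ = -1.6350

phase 1: p=-0.1003, T=0.349, ωT=1.497245, cosh=2.346552, sinh=2.122806; start (x,ẋ)=(-0.079100, 0.210000) → end (x,ẋ)=(0.053358, 0.685845)
phase 2: p=0.2967, T=0.528, ωT=2.265173, cosh=4.868301, sinh=4.764488; start (x,ẋ)=(0.053358, 0.685845) → end (x,ẋ)=(-0.126277, -1.635039)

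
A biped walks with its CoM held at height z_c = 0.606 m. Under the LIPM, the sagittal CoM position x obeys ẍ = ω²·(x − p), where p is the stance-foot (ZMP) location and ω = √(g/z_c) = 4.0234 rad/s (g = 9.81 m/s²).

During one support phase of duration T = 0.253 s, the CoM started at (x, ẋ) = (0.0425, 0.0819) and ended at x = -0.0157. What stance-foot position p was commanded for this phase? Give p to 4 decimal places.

ωT = 4.0234·0.253 = 1.017920; cosh(ωT) = 1.564389, sinh(ωT) = 1.203044
x(T) = p + (x₀−p)·cosh(ωT) + (ẋ₀/ω)·sinh(ωT) ⇒ p·(1 − cosh) = x(T) − x₀·cosh − (ẋ₀/ω)·sinh
numerator   = -0.0157 − (0.0425)·1.564389 − (0.0819/4.0234)·1.203044 = -0.106676
denominator = 1 − 1.564389 = -0.564389
p = -0.106676 / -0.564389 = 0.1890

p = 0.1890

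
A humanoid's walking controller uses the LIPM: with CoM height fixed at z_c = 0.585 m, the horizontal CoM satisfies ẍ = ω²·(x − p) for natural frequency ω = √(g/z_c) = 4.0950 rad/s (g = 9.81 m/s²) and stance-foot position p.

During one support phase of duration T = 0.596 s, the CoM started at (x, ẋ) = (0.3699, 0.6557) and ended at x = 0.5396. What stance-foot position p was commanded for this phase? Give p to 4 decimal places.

p = 0.5251

ωT = 4.0950·0.596 = 2.440620; cosh(ωT) = 5.783632, sinh(ωT) = 5.696525
x(T) = p + (x₀−p)·cosh(ωT) + (ẋ₀/ω)·sinh(ωT) ⇒ p·(1 − cosh) = x(T) − x₀·cosh − (ẋ₀/ω)·sinh
numerator   = 0.5396 − (0.3699)·5.783632 − (0.6557/4.0950)·5.696525 = -2.511905
denominator = 1 − 5.783632 = -4.783632
p = -2.511905 / -4.783632 = 0.5251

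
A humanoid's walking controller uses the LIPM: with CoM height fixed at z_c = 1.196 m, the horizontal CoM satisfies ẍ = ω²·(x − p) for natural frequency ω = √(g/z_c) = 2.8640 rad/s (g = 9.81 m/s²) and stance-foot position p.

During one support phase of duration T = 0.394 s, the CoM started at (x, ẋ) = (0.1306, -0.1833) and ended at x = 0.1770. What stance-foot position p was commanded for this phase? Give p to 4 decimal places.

p = -0.0602

ωT = 2.8640·0.394 = 1.128416; cosh(ωT) = 1.707151, sinh(ωT) = 1.383606
x(T) = p + (x₀−p)·cosh(ωT) + (ẋ₀/ω)·sinh(ωT) ⇒ p·(1 − cosh) = x(T) − x₀·cosh − (ẋ₀/ω)·sinh
numerator   = 0.1770 − (0.1306)·1.707151 − (-0.1833/2.8640)·1.383606 = 0.042599
denominator = 1 − 1.707151 = -0.707151
p = 0.042599 / -0.707151 = -0.0602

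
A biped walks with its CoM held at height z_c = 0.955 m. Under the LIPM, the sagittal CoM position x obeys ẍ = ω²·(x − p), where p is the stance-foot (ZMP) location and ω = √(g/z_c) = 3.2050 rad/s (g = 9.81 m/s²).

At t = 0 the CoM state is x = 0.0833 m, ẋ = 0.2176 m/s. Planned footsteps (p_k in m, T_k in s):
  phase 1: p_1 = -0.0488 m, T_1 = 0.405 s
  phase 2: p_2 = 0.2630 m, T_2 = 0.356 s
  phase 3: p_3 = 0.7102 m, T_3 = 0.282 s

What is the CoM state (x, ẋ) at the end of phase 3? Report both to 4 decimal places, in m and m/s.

x = 1.6736, ẋ = 3.7902

phase 1: p=-0.0488, T=0.405, ωT=1.298025, cosh=1.967564, sinh=1.694493; start (x,ẋ)=(0.083300, 0.217600) → end (x,ẋ)=(0.326161, 1.145557)
phase 2: p=0.2630, T=0.356, ωT=1.140980, cosh=1.724670, sinh=1.405164; start (x,ẋ)=(0.326161, 1.145557) → end (x,ẋ)=(0.874177, 2.260157)
phase 3: p=0.7102, T=0.282, ωT=0.903810, cosh=1.437008, sinh=1.031984; start (x,ẋ)=(0.874177, 2.260157) → end (x,ẋ)=(1.673589, 3.790219)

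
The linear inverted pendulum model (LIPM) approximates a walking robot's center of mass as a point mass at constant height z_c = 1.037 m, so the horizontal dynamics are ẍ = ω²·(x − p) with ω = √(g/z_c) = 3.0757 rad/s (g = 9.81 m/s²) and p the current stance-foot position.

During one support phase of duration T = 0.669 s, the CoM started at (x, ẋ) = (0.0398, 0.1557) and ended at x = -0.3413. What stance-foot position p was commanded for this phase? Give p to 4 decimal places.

ωT = 3.0757·0.669 = 2.057643; cosh(ωT) = 3.977628, sinh(ωT) = 3.849873
x(T) = p + (x₀−p)·cosh(ωT) + (ẋ₀/ω)·sinh(ωT) ⇒ p·(1 − cosh) = x(T) − x₀·cosh − (ẋ₀/ω)·sinh
numerator   = -0.3413 − (0.0398)·3.977628 − (0.1557/3.0757)·3.849873 = -0.694500
denominator = 1 − 3.977628 = -2.977628
p = -0.694500 / -2.977628 = 0.2332

p = 0.2332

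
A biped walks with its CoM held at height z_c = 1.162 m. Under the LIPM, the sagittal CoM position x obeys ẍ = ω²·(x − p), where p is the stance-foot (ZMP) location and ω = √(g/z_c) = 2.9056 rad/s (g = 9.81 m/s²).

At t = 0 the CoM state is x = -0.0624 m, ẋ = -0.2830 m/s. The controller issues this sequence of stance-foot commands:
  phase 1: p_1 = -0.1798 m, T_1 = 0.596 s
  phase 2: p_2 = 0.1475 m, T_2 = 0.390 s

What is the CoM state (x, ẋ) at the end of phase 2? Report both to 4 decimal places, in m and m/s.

x = -0.2318, ẋ = -0.8314

phase 1: p=-0.1798, T=0.596, ωT=1.731738, cosh=2.913720, sinh=2.736744; start (x,ẋ)=(-0.062400, -0.283000) → end (x,ẋ)=(-0.104283, 0.108968)
phase 2: p=0.1475, T=0.390, ωT=1.133184, cosh=1.713768, sinh=1.391761; start (x,ẋ)=(-0.104283, 0.108968) → end (x,ẋ)=(-0.231803, -0.831439)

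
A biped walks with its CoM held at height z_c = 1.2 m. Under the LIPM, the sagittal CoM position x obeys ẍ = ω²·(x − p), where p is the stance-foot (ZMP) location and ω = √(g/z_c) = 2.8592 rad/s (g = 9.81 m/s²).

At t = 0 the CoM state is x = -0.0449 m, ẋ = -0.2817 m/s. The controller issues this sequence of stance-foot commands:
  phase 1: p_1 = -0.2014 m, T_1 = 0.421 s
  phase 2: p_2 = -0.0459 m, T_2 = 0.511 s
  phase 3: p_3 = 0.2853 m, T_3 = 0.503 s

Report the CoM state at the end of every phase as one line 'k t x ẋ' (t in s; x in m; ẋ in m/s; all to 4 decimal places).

1 0.4210 -0.0665 0.1668
2 0.9320 0.0262 0.2585
3 1.4350 -0.1115 -0.8973

phase 1: p=-0.2014, T=0.421, ωT=1.203723, cosh=1.816288, sinh=1.516213; start (x,ẋ)=(-0.044900, -0.281700) → end (x,ẋ)=(-0.066534, 0.166804)
phase 2: p=-0.0459, T=0.511, ωT=1.461051, cosh=2.271240, sinh=2.039248; start (x,ẋ)=(-0.066534, 0.166804) → end (x,ẋ)=(0.026203, 0.258540)
phase 3: p=0.2853, T=0.503, ωT=1.438178, cosh=2.225185, sinh=1.987826; start (x,ẋ)=(0.026203, 0.258540) → end (x,ẋ)=(-0.111493, -0.897304)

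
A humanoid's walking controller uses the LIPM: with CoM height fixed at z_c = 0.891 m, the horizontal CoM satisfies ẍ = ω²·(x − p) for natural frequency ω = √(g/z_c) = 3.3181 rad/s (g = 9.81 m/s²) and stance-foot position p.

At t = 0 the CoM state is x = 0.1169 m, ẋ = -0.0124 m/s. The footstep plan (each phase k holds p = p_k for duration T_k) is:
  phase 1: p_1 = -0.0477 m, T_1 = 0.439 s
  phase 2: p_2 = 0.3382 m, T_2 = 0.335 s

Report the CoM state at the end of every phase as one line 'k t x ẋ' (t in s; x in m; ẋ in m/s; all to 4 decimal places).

phase 1: p=-0.0477, T=0.439, ωT=1.456646, cosh=2.262279, sinh=2.029262; start (x,ẋ)=(0.116900, -0.012400) → end (x,ẋ)=(0.317088, 1.080248)
phase 2: p=0.3382, T=0.335, ωT=1.111563, cosh=1.684075, sinh=1.355031; start (x,ẋ)=(0.317088, 1.080248) → end (x,ẋ)=(0.743792, 1.724295)

1 0.4390 0.3171 1.0802
2 0.7740 0.7438 1.7243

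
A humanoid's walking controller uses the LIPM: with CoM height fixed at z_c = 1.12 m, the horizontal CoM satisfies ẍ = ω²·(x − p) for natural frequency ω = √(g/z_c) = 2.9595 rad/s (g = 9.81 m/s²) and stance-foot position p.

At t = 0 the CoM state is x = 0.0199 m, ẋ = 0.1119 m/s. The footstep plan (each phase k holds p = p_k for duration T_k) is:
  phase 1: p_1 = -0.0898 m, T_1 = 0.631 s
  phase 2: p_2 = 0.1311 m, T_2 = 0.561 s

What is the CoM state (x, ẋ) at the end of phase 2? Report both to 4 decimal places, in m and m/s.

x = 2.0412, ẋ = 5.7710

phase 1: p=-0.0898, T=0.631, ωT=1.867444, cosh=3.313127, sinh=3.158609; start (x,ẋ)=(0.019900, 0.111900) → end (x,ẋ)=(0.393078, 1.396204)
phase 2: p=0.1311, T=0.561, ωT=1.660280, cosh=2.725433, sinh=2.535348; start (x,ẋ)=(0.393078, 1.396204) → end (x,ẋ)=(2.041206, 5.770980)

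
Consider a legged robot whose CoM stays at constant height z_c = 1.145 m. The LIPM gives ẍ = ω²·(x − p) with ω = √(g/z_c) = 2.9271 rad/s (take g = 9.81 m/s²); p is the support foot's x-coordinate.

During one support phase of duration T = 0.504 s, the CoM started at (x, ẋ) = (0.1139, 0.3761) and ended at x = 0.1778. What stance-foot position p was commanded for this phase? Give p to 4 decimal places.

ωT = 2.9271·0.504 = 1.475258; cosh(ωT) = 2.300443, sinh(ωT) = 2.071723
x(T) = p + (x₀−p)·cosh(ωT) + (ẋ₀/ω)·sinh(ωT) ⇒ p·(1 − cosh) = x(T) − x₀·cosh − (ẋ₀/ω)·sinh
numerator   = 0.1778 − (0.1139)·2.300443 − (0.3761/2.9271)·2.071723 = -0.350414
denominator = 1 − 2.300443 = -1.300443
p = -0.350414 / -1.300443 = 0.2695

p = 0.2695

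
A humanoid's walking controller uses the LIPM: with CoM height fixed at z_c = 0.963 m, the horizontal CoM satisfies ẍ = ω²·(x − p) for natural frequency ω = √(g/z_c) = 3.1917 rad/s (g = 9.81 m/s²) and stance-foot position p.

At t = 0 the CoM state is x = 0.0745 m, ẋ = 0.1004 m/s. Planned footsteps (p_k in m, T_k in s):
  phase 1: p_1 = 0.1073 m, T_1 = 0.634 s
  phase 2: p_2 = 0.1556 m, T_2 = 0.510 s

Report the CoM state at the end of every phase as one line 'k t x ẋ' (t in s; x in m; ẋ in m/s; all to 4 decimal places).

phase 1: p=0.1073, T=0.634, ωT=2.023538, cosh=3.848614, sinh=3.716427; start (x,ẋ)=(0.074500, 0.100400) → end (x,ẋ)=(0.097972, -0.002664)
phase 2: p=0.1556, T=0.510, ωT=1.627767, cosh=2.644429, sinh=2.448061; start (x,ẋ)=(0.097972, -0.002664) → end (x,ẋ)=(0.001163, -0.457322)

1 0.6340 0.0980 -0.0027
2 1.1440 0.0012 -0.4573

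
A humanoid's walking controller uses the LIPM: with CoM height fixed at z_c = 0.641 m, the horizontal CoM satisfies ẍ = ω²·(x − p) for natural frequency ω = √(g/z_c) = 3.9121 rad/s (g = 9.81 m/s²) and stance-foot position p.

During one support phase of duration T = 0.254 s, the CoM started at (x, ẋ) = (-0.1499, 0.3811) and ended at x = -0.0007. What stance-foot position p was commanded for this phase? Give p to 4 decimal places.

ωT = 3.9121·0.254 = 0.993673; cosh(ωT) = 1.535676, sinh(ωT) = 1.165462
x(T) = p + (x₀−p)·cosh(ωT) + (ẋ₀/ω)·sinh(ωT) ⇒ p·(1 − cosh) = x(T) − x₀·cosh − (ẋ₀/ω)·sinh
numerator   = -0.0007 − (-0.1499)·1.535676 − (0.3811/3.9121)·1.165462 = 0.115964
denominator = 1 − 1.535676 = -0.535676
p = 0.115964 / -0.535676 = -0.2165

p = -0.2165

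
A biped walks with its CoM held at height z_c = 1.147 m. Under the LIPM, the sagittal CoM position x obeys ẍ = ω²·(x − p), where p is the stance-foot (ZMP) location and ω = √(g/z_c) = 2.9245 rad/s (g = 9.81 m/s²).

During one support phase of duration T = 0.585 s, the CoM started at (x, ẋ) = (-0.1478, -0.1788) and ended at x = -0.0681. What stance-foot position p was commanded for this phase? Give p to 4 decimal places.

ωT = 2.9245·0.585 = 1.710832; cosh(ωT) = 2.857141, sinh(ωT) = 2.676425
x(T) = p + (x₀−p)·cosh(ωT) + (ẋ₀/ω)·sinh(ωT) ⇒ p·(1 − cosh) = x(T) − x₀·cosh − (ẋ₀/ω)·sinh
numerator   = -0.0681 − (-0.1478)·2.857141 − (-0.1788/2.9245)·2.676425 = 0.517818
denominator = 1 − 2.857141 = -1.857141
p = 0.517818 / -1.857141 = -0.2788

p = -0.2788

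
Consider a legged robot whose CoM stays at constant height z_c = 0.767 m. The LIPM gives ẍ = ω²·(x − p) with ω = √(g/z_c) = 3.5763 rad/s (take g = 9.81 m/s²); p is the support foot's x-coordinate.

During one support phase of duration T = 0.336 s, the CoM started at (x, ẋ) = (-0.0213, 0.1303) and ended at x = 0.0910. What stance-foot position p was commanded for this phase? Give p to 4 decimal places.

ωT = 3.5763·0.336 = 1.201637; cosh(ωT) = 1.813129, sinh(ωT) = 1.512427
x(T) = p + (x₀−p)·cosh(ωT) + (ẋ₀/ω)·sinh(ωT) ⇒ p·(1 − cosh) = x(T) − x₀·cosh − (ẋ₀/ω)·sinh
numerator   = 0.0910 − (-0.0213)·1.813129 − (0.1303/3.5763)·1.512427 = 0.074515
denominator = 1 − 1.813129 = -0.813129
p = 0.074515 / -0.813129 = -0.0916

p = -0.0916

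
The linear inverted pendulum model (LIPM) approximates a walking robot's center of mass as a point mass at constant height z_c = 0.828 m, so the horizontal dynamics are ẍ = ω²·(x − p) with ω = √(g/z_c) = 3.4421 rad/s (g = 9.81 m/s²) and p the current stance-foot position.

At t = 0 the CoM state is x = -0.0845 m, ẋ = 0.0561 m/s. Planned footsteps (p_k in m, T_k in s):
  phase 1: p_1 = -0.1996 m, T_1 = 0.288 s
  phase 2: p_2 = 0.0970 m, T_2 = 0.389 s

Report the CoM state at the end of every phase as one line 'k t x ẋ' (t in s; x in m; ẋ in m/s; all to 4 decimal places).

1 0.2880 -0.0042 0.5463
2 0.6770 0.1726 0.4948

phase 1: p=-0.1996, T=0.288, ωT=0.991325, cosh=1.532943, sinh=1.161859; start (x,ẋ)=(-0.084500, 0.056100) → end (x,ẋ)=(-0.004222, 0.546310)
phase 2: p=0.0970, T=0.389, ωT=1.338977, cosh=2.038626, sinh=1.776512; start (x,ẋ)=(-0.004222, 0.546310) → end (x,ẋ)=(0.172604, 0.494756)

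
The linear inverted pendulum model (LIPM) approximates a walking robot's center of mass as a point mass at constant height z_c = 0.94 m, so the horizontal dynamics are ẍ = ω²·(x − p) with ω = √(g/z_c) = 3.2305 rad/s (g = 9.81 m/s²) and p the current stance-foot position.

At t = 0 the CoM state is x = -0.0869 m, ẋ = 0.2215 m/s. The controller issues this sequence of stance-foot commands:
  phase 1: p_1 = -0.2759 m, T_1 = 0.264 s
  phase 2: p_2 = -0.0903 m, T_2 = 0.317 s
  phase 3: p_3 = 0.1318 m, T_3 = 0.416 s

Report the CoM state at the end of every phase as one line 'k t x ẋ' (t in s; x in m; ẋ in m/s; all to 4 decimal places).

1 0.2640 0.0519 0.8932
2 0.5810 0.4686 1.9612
3 0.9970 1.9059 5.9590

phase 1: p=-0.2759, T=0.264, ωT=0.852852, cosh=1.386263, sinh=0.960066; start (x,ẋ)=(-0.086900, 0.221500) → end (x,ẋ)=(0.051931, 0.893239)
phase 2: p=-0.0903, T=0.317, ωT=1.024069, cosh=1.571816, sinh=1.212685; start (x,ẋ)=(0.051931, 0.893239) → end (x,ẋ)=(0.468570, 1.961208)
phase 3: p=0.1318, T=0.416, ωT=1.343888, cosh=2.047375, sinh=1.786546; start (x,ẋ)=(0.468570, 1.961208) → end (x,ẋ)=(1.905892, 5.958978)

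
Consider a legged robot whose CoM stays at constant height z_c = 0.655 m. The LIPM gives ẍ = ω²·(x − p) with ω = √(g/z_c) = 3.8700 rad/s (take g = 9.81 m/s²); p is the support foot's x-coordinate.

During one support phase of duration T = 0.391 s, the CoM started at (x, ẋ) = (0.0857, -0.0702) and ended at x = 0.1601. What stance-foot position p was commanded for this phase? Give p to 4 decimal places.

p = 0.0034

ωT = 3.8700·0.391 = 1.513170; cosh(ωT) = 2.380657, sinh(ωT) = 2.160446
x(T) = p + (x₀−p)·cosh(ωT) + (ẋ₀/ω)·sinh(ωT) ⇒ p·(1 − cosh) = x(T) − x₀·cosh − (ẋ₀/ω)·sinh
numerator   = 0.1601 − (0.0857)·2.380657 − (-0.0702/3.8700)·2.160446 = -0.004733
denominator = 1 − 2.380657 = -1.380657
p = -0.004733 / -1.380657 = 0.0034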